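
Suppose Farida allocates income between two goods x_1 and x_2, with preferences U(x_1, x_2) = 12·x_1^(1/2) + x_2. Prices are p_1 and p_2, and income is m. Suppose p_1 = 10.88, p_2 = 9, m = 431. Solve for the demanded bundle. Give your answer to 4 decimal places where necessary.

x_1* = 24.6337, x_2* = 18.1095

MU_x_1 = 6/√x_1, MU_x_2 = 1. Tangency: 6/√x_1 = p_1/p_2.
Solve: √x_1 = 6·p_2/p_1, so x_1*(p_1,p_2) = (6·p_2/p_1)², and x_2* = (m − p_1·x_1*)/p_2.
Plugging in: x_1* = (6·9/10.88)² = 24.6337, x_2* = 18.1095.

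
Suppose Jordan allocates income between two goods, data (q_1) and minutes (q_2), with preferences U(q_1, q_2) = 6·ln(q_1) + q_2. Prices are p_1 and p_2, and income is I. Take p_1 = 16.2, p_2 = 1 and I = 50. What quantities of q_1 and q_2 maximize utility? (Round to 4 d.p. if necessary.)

MU_q_1 = 6/q_1, MU_q_2 = 1. Tangency: 6/q_1 = p_1/p_2.
So q_1*(p_1,p_2) = 6·p_2/p_1, independent of income; and q_2* = (I − 6·p_2)/p_2.
At the given prices: q_1* = 6·1/16.2 = 0.3704, and q_2* = 44.

q_1* = 0.3704, q_2* = 44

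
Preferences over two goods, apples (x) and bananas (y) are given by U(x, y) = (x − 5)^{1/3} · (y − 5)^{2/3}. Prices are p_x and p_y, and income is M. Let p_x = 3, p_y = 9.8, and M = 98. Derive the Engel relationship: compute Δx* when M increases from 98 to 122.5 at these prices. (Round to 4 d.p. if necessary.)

Δx* = 2.7222

Let x' = x−5, y' = y−5. MRS = (1/2)·y'/x' = p_x/p_y.
Substituting into the budget: x* = 5 + 1/3·(M − 5·p_x − 5·p_y)/p_x, and y* = 5 + 2/3·(…)/p_y.
Discretionary income = 98 − 5·3 − 5·9.8 = 34; x* = 5 + 1/3·34/3 = 8.7778.
At M' = 122.5: x* = 11.5. Change: 11.5 − 8.7778 = 2.7222.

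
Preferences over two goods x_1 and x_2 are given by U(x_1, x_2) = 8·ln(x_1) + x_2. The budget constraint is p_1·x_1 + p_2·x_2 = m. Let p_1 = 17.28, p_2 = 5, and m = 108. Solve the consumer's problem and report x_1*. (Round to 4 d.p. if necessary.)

x_1* = 2.3148

MU_x_1 = 8/x_1, MU_x_2 = 1. Tangency: 8/x_1 = p_1/p_2.
So x_1*(p_1,p_2) = 8·p_2/p_1, independent of income; and x_2* = (m − 8·p_2)/p_2.
At the given prices: x_1* = 8·5/17.28 = 2.3148.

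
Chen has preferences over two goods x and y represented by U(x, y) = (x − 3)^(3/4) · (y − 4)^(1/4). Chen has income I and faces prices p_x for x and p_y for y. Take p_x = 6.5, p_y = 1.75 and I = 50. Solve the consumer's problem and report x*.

This is Cobb-Douglas in (x−3, y−4): tangency gives 0.75·p_y·(y−4) = 0.25·p_x·(x−3).
After buying the subsistence bundle (3, 4), a share 0.75 of the remaining income goes to x: x* = 3 + 0.75·(I − 3p_x − 4p_y)/p_x.
Discretionary income = 50 − 3·6.5 − 4·1.75 = 23.5; x* = 3 + 0.75·23.5/6.5 = 5.7115.

x* = 5.7115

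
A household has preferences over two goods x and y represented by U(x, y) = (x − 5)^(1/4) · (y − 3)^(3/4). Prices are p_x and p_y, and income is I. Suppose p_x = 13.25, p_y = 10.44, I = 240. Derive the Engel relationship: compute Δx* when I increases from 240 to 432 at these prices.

Δx* = 3.6226

This is Cobb-Douglas in (x−5, y−3): tangency gives 0.25·p_y·(y−3) = 0.75·p_x·(x−5).
Substituting into the budget: x* = 5 + 0.25·(I − 5·p_x − 3·p_y)/p_x, and y* = 3 + 0.75·(…)/p_y.
Discretionary income = 240 − 5·13.25 − 3·10.44 = 142.43; x* = 5 + 0.25·142.43/13.25 = 7.6874.
At I' = 432: x* = 11.31. Change: 11.31 − 7.6874 = 3.6226.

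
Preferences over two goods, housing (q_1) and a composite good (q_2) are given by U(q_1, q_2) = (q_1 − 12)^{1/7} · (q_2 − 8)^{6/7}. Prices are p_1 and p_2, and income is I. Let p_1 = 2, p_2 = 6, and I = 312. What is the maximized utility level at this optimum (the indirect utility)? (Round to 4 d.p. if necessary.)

After buying the subsistence bundle (12, 8), a share 1/7 of the remaining income goes to q_1: q_1* = 12 + 1/7·(I − 12p_1 − 8p_2)/p_1.
Discretionary income = 312 − 12·2 − 8·6 = 240; q_1* = 12 + 1/7·240/2 = 29.1429; q_2* = 8 + 6/7·240/6 = 42.2857.
Utility at the optimum: U(29.1429, 42.2857) = 31.0534.

V = 31.0534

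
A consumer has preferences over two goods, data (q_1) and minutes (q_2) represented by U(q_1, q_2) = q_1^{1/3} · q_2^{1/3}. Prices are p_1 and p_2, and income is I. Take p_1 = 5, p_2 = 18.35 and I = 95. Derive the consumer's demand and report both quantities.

Demand: q_1*(p_1,p_2,I) = 0.5·I/p_1 and q_2* = 0.5·I/p_2.
At p_1=5, p_2=18.35, I=95: q_1* = 0.5·95/5 = 9.5, q_2* = 2.5886.

q_1* = 9.5, q_2* = 2.5886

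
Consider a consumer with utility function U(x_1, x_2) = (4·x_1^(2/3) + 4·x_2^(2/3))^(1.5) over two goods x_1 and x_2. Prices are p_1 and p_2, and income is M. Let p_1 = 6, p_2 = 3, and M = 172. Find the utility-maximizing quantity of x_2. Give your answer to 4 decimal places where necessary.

MRS = MU_x_1/MU_x_2 = (x_2/x_1)^(1/3). Set equal to p_1/p_2.
Solve for the ratio: x_2/x_1 = [p_1/p_2]^(3).
With the ratio pinned down, the budget gives x_1* = M/(p_1 + p_2·(x_2/x_1)) and x_2* = (x_2/x_1)·x_1*.
Numerically x_2/x_1 = 8, so x_1* = 172/(6 + 3·8) = 5.7333 and x_2* = 8·5.7333 = 45.8667.

x_2* = 45.8667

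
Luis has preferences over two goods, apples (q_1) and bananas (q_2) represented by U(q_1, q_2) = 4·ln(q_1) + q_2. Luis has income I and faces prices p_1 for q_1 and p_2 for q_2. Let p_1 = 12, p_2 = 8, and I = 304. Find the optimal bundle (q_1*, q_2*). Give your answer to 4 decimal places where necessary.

MU_q_1 = 4/q_1, MU_q_2 = 1. Tangency: 4/q_1 = p_1/p_2.
So q_1*(p_1,p_2) = 4·p_2/p_1, independent of income; and q_2* = (I − 4·p_2)/p_2.
At the given prices: q_1* = 4·8/12 = 2.6667, and q_2* = 34.

q_1* = 2.6667, q_2* = 34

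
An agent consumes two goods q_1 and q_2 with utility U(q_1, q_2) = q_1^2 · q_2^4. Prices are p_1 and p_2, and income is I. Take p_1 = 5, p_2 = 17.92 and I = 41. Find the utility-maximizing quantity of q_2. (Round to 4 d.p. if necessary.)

q_2* = 1.5253

Demand: q_1*(p_1,p_2,I) = 1/3·I/p_1 and q_2* = 2/3·I/p_2.
At p_1=5, p_2=17.92, I=41: q_2* = 2/3·41/17.92 = 1.5253.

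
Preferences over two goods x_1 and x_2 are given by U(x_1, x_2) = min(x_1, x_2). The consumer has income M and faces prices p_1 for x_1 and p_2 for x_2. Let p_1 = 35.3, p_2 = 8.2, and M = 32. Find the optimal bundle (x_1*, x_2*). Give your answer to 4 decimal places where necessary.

With perfect complements, no substitution: consume in ratio x_1:x_2 = 1:1.
Budget: p_1·x_1 + p_2·x_1 = M, so (p_1 + p_2)·x_1 = M.
Demand: x_1*(p_1,p_2,M) = M/(p_1 + p_2), x_2* = M/(p_1 + p_2).
Here 35.3 + 8.2 = 43.5, giving x_1* = 0.7356 and x_2* = 0.7356.

x_1* = 0.7356, x_2* = 0.7356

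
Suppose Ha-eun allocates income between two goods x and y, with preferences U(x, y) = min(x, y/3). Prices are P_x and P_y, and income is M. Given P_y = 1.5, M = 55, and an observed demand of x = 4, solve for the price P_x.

P_x = 9.25

With perfect complements, no substitution: consume in ratio x:y = 1:3.
Budget: P_x·x + P_y·3·x = M, so (P_x + 3·P_y)·x = M.
Demand: x*(P_x,P_y,M) = M/(P_x + 3·P_y), y* = 3·M/(P_x + 3·P_y).
Set x* = 4 in the demand function and solve for P_x: P_x = 9.25.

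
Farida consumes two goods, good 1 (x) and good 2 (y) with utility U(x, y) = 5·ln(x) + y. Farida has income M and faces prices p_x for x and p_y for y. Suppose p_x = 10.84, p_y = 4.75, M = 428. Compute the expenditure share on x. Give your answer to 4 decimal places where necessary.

share on x = 0.0555

Set MRS = p_x/p_y: (5/x)/1 = p_x/p_y.
So x*(p_x,p_y) = 5·p_y/p_x, independent of income; and y* = (M − 5·p_y)/p_y.
At the given prices: x* = 5·4.75/10.84 = 2.191, and y* = 85.1053.
Expenditure on x: 10.84·2.191 = 23.75; share = 0.0555.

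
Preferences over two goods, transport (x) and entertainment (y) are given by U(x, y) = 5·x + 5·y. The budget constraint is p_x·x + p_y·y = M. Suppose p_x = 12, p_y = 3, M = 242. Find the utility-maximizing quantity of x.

x* = 0

y gives more utility per dollar, so spend all income on y: y* = M/p_y, x* = 0.
Numerically: x* = 0, y* = 80.6667.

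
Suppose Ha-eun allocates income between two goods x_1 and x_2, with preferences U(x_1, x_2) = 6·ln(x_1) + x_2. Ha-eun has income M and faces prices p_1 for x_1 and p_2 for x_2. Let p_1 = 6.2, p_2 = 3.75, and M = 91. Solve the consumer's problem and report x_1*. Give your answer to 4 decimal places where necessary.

x_1* = 3.629

At the given prices: x_1* = 6·3.75/6.2 = 3.629.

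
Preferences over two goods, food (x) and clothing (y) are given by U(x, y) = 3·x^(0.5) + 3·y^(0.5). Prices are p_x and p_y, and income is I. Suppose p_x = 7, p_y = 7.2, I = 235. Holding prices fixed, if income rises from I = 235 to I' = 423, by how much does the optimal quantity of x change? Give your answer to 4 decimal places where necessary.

From the CES first-order condition, (y/x)^(0.5) = p_x/p_y.
Hence y/x = (p_x/p_y)^(1/(0.5)), i.e. raised to the 2 power.
With the ratio pinned down, the budget gives x* = I/(p_x + p_y·(y/x)) and y* = (y/x)·x*.
Numerically y/x = 0.945216, so x* = 235/(7 + 7.2·0.945216) = 17.0221.
At I' = 423: x* = 30.6398. Change: 30.6398 − 17.0221 = 13.6177.

Δx* = 13.6177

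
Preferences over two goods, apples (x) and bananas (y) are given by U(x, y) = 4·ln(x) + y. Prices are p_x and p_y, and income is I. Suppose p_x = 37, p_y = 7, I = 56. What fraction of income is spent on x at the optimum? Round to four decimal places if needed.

MU_x = 4/x, MU_y = 1. Tangency: 4/x = p_x/p_y.
So x*(p_x,p_y) = 4·p_y/p_x, independent of income; and y* = (I − 4·p_y)/p_y.
At the given prices: x* = 4·7/37 = 0.7568, and y* = 4.
Expenditure on x: 37·0.7568 = 28; share = 0.5.

share on x = 0.5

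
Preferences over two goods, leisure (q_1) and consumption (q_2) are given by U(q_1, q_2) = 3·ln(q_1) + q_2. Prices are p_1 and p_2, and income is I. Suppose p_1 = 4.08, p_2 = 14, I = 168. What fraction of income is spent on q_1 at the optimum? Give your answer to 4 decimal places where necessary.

At the given prices: q_1* = 3·14/4.08 = 10.2941, and q_2* = 9.
Expenditure on q_1: 4.08·10.2941 = 42; share = 0.25.

share on q_1 = 0.25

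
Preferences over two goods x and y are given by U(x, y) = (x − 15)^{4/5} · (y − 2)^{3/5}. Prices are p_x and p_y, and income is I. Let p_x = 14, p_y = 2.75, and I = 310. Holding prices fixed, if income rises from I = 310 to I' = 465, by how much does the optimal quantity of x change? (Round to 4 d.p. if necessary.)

Let x' = x−15, y' = y−2. MRS = (4/3)·y'/x' = p_x/p_y.
Substituting into the budget: x* = 15 + 4/7·(I − 15·p_x − 2·p_y)/p_x, and y* = 2 + 3/7·(…)/p_y.
Discretionary income = 310 − 15·14 − 2·2.75 = 94.5; x* = 15 + 4/7·94.5/14 = 18.8571.
At I' = 465: x* = 25.1837. Change: 25.1837 − 18.8571 = 6.3265.

Δx* = 6.3265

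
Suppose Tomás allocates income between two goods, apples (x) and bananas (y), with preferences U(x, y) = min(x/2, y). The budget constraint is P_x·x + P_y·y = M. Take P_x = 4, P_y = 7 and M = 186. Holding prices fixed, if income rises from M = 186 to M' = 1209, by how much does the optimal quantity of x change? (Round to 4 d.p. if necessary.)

Δx* = 136.4

With perfect complements, no substitution: consume in ratio x:y = 2:1.
Budget: P_x·x + P_y·(1/2)·x = M, so (2·P_x + P_y)·x = 2·M.
Demand: x*(P_x,P_y,M) = 2·M/(2·P_x + P_y), y* = M/(2·P_x + P_y).
Here 2·4 + 7 = 15, giving x* = 24.8.
At M' = 1209: x* = 161.2. Change: 161.2 − 24.8 = 136.4.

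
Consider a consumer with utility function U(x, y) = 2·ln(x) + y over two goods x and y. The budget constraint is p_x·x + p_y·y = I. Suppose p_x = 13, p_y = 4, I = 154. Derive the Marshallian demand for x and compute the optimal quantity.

Set MRS = p_x/p_y: (2/x)/1 = p_x/p_y.
So x*(p_x,p_y) = 2·p_y/p_x, independent of income; and y* = (I − 2·p_y)/p_y.
At the given prices: x* = 2·4/13 = 0.6154.

x* = 0.6154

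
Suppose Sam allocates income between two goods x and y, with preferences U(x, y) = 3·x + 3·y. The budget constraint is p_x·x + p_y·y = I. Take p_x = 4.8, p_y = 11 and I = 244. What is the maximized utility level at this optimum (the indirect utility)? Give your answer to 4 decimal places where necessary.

Perfect substitutes: compare marginal utility per dollar. 3/p_x vs 3/p_y → 0.625 vs 0.2727.
x gives more utility per dollar, so spend all income on x: x* = I/p_x, y* = 0.
Numerically: x* = 50.8333, y* = 0.
Utility at the optimum: U(50.8333, 0) = 152.5.

V = 152.5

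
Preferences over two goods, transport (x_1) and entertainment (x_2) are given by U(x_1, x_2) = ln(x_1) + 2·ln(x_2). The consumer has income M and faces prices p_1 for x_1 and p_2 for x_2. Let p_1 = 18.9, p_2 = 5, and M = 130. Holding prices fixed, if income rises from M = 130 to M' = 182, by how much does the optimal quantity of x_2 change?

Δx_2* = 6.9333

The MRS is (1/2)·x_2/x_1. Set MRS = p_1/p_2.
So p_2·x_2 = 2·p_1·x_1; combined with the budget, a share 1/3 of income goes to x_1.
Demand: x_1*(p_1,p_2,M) = 1/3·M/p_1 and x_2* = 2/3·M/p_2.
At p_1=18.9, p_2=5, M=130: x_2* = 2/3·130/5 = 17.3333.
At M' = 182: x_2* = 24.2667. Change: 24.2667 − 17.3333 = 6.9333.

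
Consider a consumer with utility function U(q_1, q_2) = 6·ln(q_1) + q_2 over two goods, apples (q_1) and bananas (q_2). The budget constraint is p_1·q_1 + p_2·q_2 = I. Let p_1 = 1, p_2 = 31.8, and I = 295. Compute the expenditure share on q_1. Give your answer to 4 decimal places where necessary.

So q_1*(p_1,p_2) = 6·p_2/p_1, independent of income; and q_2* = (I − 6·p_2)/p_2.
At the given prices: q_1* = 6·31.8/1 = 190.8, and q_2* = 3.2767.
Expenditure on q_1: 1·190.8 = 190.8; share = 0.6468.

share on q_1 = 0.6468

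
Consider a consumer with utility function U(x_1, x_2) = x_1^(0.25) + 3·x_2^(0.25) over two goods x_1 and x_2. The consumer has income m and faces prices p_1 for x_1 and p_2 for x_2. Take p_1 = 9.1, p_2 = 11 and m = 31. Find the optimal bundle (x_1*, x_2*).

x_1* = 0.673, x_2* = 2.2614

MRS = MU_x_1/MU_x_2 = (1/3)·(x_2/x_1)^(0.75). Set equal to p_1/p_2.
Solve for the ratio: x_2/x_1 = [3·p_1/p_2]^(4/3).
With the ratio pinned down, the budget gives x_1* = m/(p_1 + p_2·(x_2/x_1)) and x_2* = (x_2/x_1)·x_1*.
Numerically x_2/x_1 = 3.36016, so x_1* = 31/(9.1 + 11·3.36016) = 0.673 and x_2* = 3.36016·0.673 = 2.2614.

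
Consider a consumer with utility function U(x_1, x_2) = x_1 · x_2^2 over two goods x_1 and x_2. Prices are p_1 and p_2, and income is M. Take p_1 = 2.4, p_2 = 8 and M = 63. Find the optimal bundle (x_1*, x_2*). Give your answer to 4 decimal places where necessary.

x_1* = 8.75, x_2* = 5.25

MU_x_1/MU_x_2 = (x_2)/(2·x_1); tangency sets this equal to p_1/p_2.
Rearranging, p_2·x_2 = 2·p_1·x_1. Substituting into the budget gives p_1·x_1·(1 + 2) = M.
Demand: x_1*(p_1,p_2,M) = 1/3·M/p_1 and x_2* = 2/3·M/p_2.
At p_1=2.4, p_2=8, M=63: x_1* = 1/3·63/2.4 = 8.75, x_2* = 5.25.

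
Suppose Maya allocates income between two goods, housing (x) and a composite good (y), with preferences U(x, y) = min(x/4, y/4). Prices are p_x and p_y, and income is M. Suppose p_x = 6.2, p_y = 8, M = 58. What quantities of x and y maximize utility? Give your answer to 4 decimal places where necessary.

Leontief preferences: the optimum is at the kink where x/4 = y/4, i.e. y = x.
Budget: p_x·x + p_y·x = M, so (4·p_x + 4·p_y)·x = 4·M.
Demand: x*(p_x,p_y,M) = 4·M/(4·p_x + 4·p_y), y* = 4·M/(4·p_x + 4·p_y).
Here 4·6.2 + 4·8 = 56.8, giving x* = 4.0845 and y* = 4.0845.

x* = 4.0845, y* = 4.0845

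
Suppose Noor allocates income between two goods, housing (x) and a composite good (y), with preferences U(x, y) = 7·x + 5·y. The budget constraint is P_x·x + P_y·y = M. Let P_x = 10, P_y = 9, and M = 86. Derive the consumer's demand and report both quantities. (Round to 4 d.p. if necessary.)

x gives more utility per dollar, so spend all income on x: x* = M/P_x, y* = 0.
Numerically: x* = 8.6, y* = 0.

x* = 8.6, y* = 0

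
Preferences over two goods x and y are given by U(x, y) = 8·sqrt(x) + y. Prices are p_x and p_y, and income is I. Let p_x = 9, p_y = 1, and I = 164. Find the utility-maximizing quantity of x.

x* = 0.1975

MU_x = 4/√x, MU_y = 1. Tangency: 4/√x = p_x/p_y.
Thus x* = (4·p_y/p_x)² — independent of I — with the rest of income spent on y.
Plugging in: x* = (4·1/9)² = 0.1975.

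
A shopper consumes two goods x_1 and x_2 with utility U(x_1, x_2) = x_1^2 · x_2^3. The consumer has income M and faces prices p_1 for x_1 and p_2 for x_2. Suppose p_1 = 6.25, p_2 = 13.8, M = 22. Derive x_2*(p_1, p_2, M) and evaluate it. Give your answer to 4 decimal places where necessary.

x_2* = 0.9565

Tangency: MRS = (2/3)·x_2/x_1 = p_1/p_2.
So 2·p_2·x_2 = 3·p_1·x_1; combined with the budget, a share 0.4 of income goes to x_1.
Demand: x_1*(p_1,p_2,M) = 0.4·M/p_1 and x_2* = 0.6·M/p_2.
At p_1=6.25, p_2=13.8, M=22: x_2* = 0.6·22/13.8 = 0.9565.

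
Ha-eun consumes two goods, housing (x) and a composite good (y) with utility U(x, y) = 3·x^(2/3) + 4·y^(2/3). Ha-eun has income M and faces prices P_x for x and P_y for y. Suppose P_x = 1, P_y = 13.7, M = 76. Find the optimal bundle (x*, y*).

x* = 75.0522, y* = 0.0692

MU_x ∝ 3·x^(-1/3), MU_y ∝ 4·y^(-1/3), so MRS = (3/4)·(y/x)^(1/3) = P_x/P_y.
Solve for the ratio: y/x = [(4/3)·P_x/P_y]^(3).
Substitute y = (y/x)·x into the budget: x* = M/(P_x + P_y·(y/x)).
Numerically y/x = 0.000922, so x* = 76/(1 + 13.7·0.000922) = 75.0522 and y* = 0.000922·75.0522 = 0.0692.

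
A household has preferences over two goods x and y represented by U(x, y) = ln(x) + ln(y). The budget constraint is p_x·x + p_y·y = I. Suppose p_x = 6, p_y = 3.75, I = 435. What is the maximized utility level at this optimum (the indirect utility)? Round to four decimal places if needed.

V = 7.6509

Demand: x*(p_x,p_y,I) = 0.5·I/p_x and y* = 0.5·I/p_y.
At p_x=6, p_y=3.75, I=435: x* = 0.5·435/6 = 36.25, y* = 58.
Utility at the optimum: U(36.25, 58) = 7.6509.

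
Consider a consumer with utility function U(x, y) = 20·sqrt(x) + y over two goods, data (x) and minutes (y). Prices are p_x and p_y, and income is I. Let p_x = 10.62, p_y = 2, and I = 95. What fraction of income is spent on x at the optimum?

MU_x = 10/√x, MU_y = 1. Tangency: 10/√x = p_x/p_y.
Solve: √x = 10·p_y/p_x, so x*(p_x,p_y) = (10·p_y/p_x)², and y* = (I − p_x·x*)/p_y.
Plugging in: x* = (10·2/10.62)² = 3.5466, y* = 28.6676.
Expenditure on x: 10.62·3.5466 = 37.6648; share = 0.3965.

share on x = 0.3965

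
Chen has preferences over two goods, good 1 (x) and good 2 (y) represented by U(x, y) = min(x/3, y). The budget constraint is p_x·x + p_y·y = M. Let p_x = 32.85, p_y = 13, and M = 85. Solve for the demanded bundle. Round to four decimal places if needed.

With perfect complements, no substitution: consume in ratio x:y = 3:1.
Budget: p_x·x + p_y·(1/3)·x = M, so (3·p_x + p_y)·x = 3·M.
Demand: x*(p_x,p_y,M) = 3·M/(3·p_x + p_y), y* = M/(3·p_x + p_y).
Here 3·32.85 + 13 = 111.55, giving x* = 2.286 and y* = 0.762.

x* = 2.286, y* = 0.762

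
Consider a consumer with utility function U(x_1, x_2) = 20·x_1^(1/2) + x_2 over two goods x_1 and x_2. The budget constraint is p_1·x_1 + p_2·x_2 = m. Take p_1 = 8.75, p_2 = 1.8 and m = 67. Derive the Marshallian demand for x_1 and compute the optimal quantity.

Thus x_1* = (10·p_2/p_1)² — independent of m — with the rest of income spent on x_2.
Plugging in: x_1* = (10·1.8/8.75)² = 4.2318.

x_1* = 4.2318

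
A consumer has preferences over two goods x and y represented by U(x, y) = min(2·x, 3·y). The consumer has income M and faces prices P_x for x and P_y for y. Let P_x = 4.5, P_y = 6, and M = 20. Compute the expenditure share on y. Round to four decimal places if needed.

Leontief preferences: the optimum is at the kink where x/3 = y/2, i.e. y = (2/3)·x.
Budget: P_x·x + P_y·(2/3)·x = M, so (3·P_x + 2·P_y)·x = 3·M.
Demand: x*(P_x,P_y,M) = 3·M/(3·P_x + 2·P_y), y* = 2·M/(3·P_x + 2·P_y).
Here 3·4.5 + 2·6 = 25.5, giving x* = 2.3529 and y* = 1.5686.
Expenditure on y: 6·1.5686 = 9.4118; share = 0.4706.

share on y = 0.4706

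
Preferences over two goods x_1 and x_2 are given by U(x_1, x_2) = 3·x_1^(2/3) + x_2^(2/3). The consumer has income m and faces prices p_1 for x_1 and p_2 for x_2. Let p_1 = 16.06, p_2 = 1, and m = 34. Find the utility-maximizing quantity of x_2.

MRS = MU_x_1/MU_x_2 = 3·(x_2/x_1)^(1/3). Set equal to p_1/p_2.
Solve for the ratio: x_2/x_1 = [(1/3)·p_1/p_2]^(3).
Substitute x_2 = (x_2/x_1)·x_1 into the budget: x_1* = m/(p_1 + p_2·(x_2/x_1)).
Numerically x_2/x_1 = 153.416778, so x_1* = 34/(16.06 + 1·153.416778) = 0.2006 and x_2* = 153.416778·0.2006 = 30.7781.

x_2* = 30.7781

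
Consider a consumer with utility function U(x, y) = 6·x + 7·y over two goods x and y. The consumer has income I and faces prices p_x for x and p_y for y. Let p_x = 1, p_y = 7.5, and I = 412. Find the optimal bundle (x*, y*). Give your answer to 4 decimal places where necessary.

x* = 412, y* = 0

Perfect substitutes: compare marginal utility per dollar. 6/p_x vs 7/p_y → 6 vs 0.9333.
x gives more utility per dollar, so spend all income on x: x* = I/p_x, y* = 0.
Numerically: x* = 412, y* = 0.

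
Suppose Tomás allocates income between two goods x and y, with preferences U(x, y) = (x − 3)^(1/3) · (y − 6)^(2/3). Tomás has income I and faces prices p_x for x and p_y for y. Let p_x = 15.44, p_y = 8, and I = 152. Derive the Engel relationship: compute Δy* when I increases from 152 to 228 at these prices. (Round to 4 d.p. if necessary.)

Δy* = 6.3333

Discretionary income = 152 − 3·15.44 − 6·8 = 57.68; y* = 6 + 2/3·57.68/8 = 10.8067.
At I' = 228: y* = 17.14. Change: 17.14 − 10.8067 = 6.3333.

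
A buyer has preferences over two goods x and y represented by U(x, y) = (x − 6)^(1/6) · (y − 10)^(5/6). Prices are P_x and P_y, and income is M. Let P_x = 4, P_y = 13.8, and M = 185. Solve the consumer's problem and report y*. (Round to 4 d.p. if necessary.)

Let x' = x−6, y' = y−10. MRS = (1/5)·y'/x' = P_x/P_y.
After buying the subsistence bundle (6, 10), a share 1/6 of the remaining income goes to x: x* = 6 + 1/6·(M − 6P_x − 10P_y)/P_x.
Discretionary income = 185 − 6·4 − 10·13.8 = 23; y* = 10 + 5/6·23/13.8 = 11.3889.

y* = 11.3889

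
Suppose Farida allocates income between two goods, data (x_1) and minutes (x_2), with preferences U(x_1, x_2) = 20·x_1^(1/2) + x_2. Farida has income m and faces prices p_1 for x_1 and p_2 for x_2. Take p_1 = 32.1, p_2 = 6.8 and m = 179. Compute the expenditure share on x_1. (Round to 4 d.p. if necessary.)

MU_x_1 = 10/√x_1, MU_x_2 = 1. Tangency: 10/√x_1 = p_1/p_2.
Thus x_1* = (10·p_2/p_1)² — independent of m — with the rest of income spent on x_2.
Plugging in: x_1* = (10·6.8/32.1)² = 4.4875, x_2* = 5.1397.
Expenditure on x_1: 32.1·4.4875 = 144.0498; share = 0.8047.

share on x_1 = 0.8047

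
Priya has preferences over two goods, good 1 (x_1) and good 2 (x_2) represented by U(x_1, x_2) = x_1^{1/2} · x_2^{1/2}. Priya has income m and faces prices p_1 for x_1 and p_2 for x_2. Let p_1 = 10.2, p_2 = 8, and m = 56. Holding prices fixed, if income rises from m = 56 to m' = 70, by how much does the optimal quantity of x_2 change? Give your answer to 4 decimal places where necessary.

Δx_2* = 0.875

The MRS is x_2/x_1. Set MRS = p_1/p_2.
So 0.5·p_2·x_2 = 0.5·p_1·x_1; combined with the budget, a share 0.5 of income goes to x_1.
Demand: x_1*(p_1,p_2,m) = 0.5·m/p_1 and x_2* = 0.5·m/p_2.
At p_1=10.2, p_2=8, m=56: x_2* = 0.5·56/8 = 3.5.
At m' = 70: x_2* = 4.375. Change: 4.375 − 3.5 = 0.875.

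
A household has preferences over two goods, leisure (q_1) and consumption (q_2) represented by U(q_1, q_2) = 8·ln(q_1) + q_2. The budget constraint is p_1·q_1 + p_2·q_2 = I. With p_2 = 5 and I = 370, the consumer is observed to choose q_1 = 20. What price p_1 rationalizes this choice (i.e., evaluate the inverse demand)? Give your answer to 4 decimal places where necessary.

p_1 = 2

MU_q_1 = 8/q_1, MU_q_2 = 1. Tangency: 8/q_1 = p_1/p_2.
So q_1*(p_1,p_2) = 8·p_2/p_1, independent of income; and q_2* = (I − 8·p_2)/p_2.
Set q_1* = 20 in the demand function and solve for p_1: p_1 = 2.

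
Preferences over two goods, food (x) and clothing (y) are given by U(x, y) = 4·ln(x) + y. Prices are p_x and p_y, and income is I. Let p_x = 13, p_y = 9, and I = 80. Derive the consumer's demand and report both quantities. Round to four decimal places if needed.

x* = 2.7692, y* = 4.8889

Set MRS = p_x/p_y: (4/x)/1 = p_x/p_y.
So x*(p_x,p_y) = 4·p_y/p_x, independent of income; and y* = (I − 4·p_y)/p_y.
At the given prices: x* = 4·9/13 = 2.7692, and y* = 4.8889.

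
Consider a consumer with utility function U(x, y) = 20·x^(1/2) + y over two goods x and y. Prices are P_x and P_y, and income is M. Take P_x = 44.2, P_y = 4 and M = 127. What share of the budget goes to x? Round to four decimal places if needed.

Solve: √x = 10·P_y/P_x, so x*(P_x,P_y) = (10·P_y/P_x)², and y* = (M − P_x·x*)/P_y.
Plugging in: x* = (10·4/44.2)² = 0.819, y* = 22.7002.
Expenditure on x: 44.2·0.819 = 36.1991; share = 0.285.

share on x = 0.285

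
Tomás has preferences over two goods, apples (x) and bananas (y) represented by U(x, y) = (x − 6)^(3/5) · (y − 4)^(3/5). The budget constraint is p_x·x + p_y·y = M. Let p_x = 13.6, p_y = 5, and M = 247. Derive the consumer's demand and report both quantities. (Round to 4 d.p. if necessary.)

x* = 11.3456, y* = 18.54

Let x' = x−6, y' = y−4. MRS = y'/x' = p_x/p_y.
After buying the subsistence bundle (6, 4), a share 0.5 of the remaining income goes to x: x* = 6 + 0.5·(M − 6p_x − 4p_y)/p_x.
Discretionary income = 247 − 6·13.6 − 4·5 = 145.4; x* = 6 + 0.5·145.4/13.6 = 11.3456; y* = 4 + 0.5·145.4/5 = 18.54.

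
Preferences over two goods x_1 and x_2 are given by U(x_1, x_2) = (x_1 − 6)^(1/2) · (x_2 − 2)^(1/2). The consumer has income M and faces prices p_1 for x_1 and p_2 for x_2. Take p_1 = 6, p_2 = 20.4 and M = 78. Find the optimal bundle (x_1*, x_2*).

x_1* = 6.1, x_2* = 2.0294

Let x_1' = x_1−6, x_2' = x_2−2. MRS = x_2'/x_1' = p_1/p_2.
After buying the subsistence bundle (6, 2), a share 0.5 of the remaining income goes to x_1: x_1* = 6 + 0.5·(M − 6p_1 − 2p_2)/p_1.
Discretionary income = 78 − 6·6 − 2·20.4 = 1.2; x_1* = 6 + 0.5·1.2/6 = 6.1; x_2* = 2 + 0.5·1.2/20.4 = 2.0294.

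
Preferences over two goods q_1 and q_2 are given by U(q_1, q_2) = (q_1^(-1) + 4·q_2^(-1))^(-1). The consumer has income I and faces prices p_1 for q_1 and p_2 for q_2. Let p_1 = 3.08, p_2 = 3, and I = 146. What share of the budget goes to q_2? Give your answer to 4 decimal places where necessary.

share on q_2 = 0.6637

MRS = MU_q_1/MU_q_2 = (1/4)·(q_2/q_1)^(2). Set equal to p_1/p_2.
Hence q_2/q_1 = (4·p_1/p_2)^(1/(2)), i.e. raised to the 0.5 power.
Substitute q_2 = (q_2/q_1)·q_1 into the budget: q_1* = I/(p_1 + p_2·(q_2/q_1)).
Numerically q_2/q_1 = 2.026491, so q_1* = 146/(3.08 + 3·2.026491) = 15.9398 and q_2* = 2.026491·15.9398 = 32.3018.
Expenditure on q_2: 3·32.3018 = 96.9055; share = 0.6637.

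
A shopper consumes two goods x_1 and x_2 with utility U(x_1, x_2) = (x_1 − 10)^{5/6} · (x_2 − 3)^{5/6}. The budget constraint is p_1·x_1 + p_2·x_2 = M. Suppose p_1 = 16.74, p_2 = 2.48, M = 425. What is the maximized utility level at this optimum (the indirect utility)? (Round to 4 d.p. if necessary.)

V = 140.2191

MRS = (x_2−3)/(x_1−10). Tangency with p_1/p_2 gives x_2−3 = (p_1/p_2)·(x_1−10).
After buying the subsistence bundle (10, 3), a share 0.5 of the remaining income goes to x_1: x_1* = 10 + 0.5·(M − 10p_1 − 3p_2)/p_1.
Discretionary income = 425 − 10·16.74 − 3·2.48 = 250.16; x_1* = 10 + 0.5·250.16/16.74 = 17.4719; x_2* = 3 + 0.5·250.16/2.48 = 53.4355.
Utility at the optimum: U(17.4719, 53.4355) = 140.2191.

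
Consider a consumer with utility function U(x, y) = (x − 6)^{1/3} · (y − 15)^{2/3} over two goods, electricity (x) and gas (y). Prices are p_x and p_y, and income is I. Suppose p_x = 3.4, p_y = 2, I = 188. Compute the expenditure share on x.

Substituting into the budget: x* = 6 + 1/3·(I − 6·p_x − 15·p_y)/p_x, and y* = 15 + 2/3·(…)/p_y.
Discretionary income = 188 − 6·3.4 − 15·2 = 137.6; x* = 6 + 1/3·137.6/3.4 = 19.4902; y* = 15 + 2/3·137.6/2 = 60.8667.
Expenditure on x: 3.4·19.4902 = 66.2667; share = 0.3525.

share on x = 0.3525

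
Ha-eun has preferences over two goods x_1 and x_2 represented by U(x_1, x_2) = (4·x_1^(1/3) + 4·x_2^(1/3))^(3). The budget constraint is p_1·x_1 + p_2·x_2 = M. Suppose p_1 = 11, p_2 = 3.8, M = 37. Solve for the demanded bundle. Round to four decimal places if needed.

MRS = MU_x_1/MU_x_2 = (x_2/x_1)^(2/3). Set equal to p_1/p_2.
Solve for the ratio: x_2/x_1 = [p_1/p_2]^(1.5).
Substitute x_2 = (x_2/x_1)·x_1 into the budget: x_1* = M/(p_1 + p_2·(x_2/x_1)).
Numerically x_2/x_1 = 4.925084, so x_1* = 37/(11 + 3.8·4.925084) = 1.2451 and x_2* = 4.925084·1.2451 = 6.1325.

x_1* = 1.2451, x_2* = 6.1325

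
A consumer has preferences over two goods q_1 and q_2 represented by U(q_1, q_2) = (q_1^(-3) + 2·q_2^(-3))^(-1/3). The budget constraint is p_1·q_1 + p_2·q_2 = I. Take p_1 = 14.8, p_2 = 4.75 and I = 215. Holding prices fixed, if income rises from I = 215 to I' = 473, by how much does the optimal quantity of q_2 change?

MRS = MU_q_1/MU_q_2 = (1/2)·(q_2/q_1)^(4). Set equal to p_1/p_2.
Hence q_2/q_1 = (2·p_1/p_2)^(1/(4)), i.e. raised to the 0.25 power.
Substitute q_2 = (q_2/q_1)·q_1 into the budget: q_1* = I/(p_1 + p_2·(q_2/q_1)).
Numerically q_2/q_1 = 1.579972, so q_1* = 215/(14.8 + 4.75·1.579972) = 9.6392 and q_2* = 1.579972·9.6392 = 15.2296.
At I' = 473: q_2* = 33.5051. Change: 33.5051 − 15.2296 = 18.2755.

Δq_2* = 18.2755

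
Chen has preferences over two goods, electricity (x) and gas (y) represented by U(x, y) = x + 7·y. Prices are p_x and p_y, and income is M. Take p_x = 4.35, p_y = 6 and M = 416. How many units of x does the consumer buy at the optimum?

x* = 0

y gives more utility per dollar, so spend all income on y: y* = M/p_y, x* = 0.
Numerically: x* = 0, y* = 69.3333.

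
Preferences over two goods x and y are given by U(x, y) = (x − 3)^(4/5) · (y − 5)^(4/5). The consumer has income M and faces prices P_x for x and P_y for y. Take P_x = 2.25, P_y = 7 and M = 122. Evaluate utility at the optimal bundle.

V = 40.5172

This is Cobb-Douglas in (x−3, y−5): tangency gives 0.8·P_y·(y−5) = 0.8·P_x·(x−3).
Substituting into the budget: x* = 3 + 0.5·(M − 3·P_x − 5·P_y)/P_x, and y* = 5 + 0.5·(…)/P_y.
Discretionary income = 122 − 3·2.25 − 5·7 = 80.25; x* = 3 + 0.5·80.25/2.25 = 20.8333; y* = 5 + 0.5·80.25/7 = 10.7321.
Utility at the optimum: U(20.8333, 10.7321) = 40.5172.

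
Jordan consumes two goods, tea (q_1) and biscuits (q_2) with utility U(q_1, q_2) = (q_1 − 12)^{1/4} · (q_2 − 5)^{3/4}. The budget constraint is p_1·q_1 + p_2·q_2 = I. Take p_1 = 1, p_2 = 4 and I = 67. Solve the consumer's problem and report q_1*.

q_1* = 20.75

MRS = (1/3)·(q_2−5)/(q_1−12). Tangency with p_1/p_2 gives q_2−5 = 3·(p_1/p_2)·(q_1−12).
Substituting into the budget: q_1* = 12 + 0.25·(I − 12·p_1 − 5·p_2)/p_1, and q_2* = 5 + 0.75·(…)/p_2.
Discretionary income = 67 − 12·1 − 5·4 = 35; q_1* = 12 + 0.25·35/1 = 20.75.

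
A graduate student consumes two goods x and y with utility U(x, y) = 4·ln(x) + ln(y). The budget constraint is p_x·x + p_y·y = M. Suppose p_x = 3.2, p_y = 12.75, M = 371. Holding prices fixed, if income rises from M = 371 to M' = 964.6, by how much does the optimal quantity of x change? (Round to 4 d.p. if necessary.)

Tangency: MRS = 4·y/x = p_x/p_y.
Rearranging, p_y·y = (1/4)·p_x·x. Substituting into the budget gives p_x·x·(1 + (1/4)) = M.
Demand: x*(p_x,p_y,M) = 0.8·M/p_x and y* = 0.2·M/p_y.
At p_x=3.2, p_y=12.75, M=371: x* = 0.8·371/3.2 = 92.75.
At M' = 964.6: x* = 241.15. Change: 241.15 − 92.75 = 148.4.

Δx* = 148.4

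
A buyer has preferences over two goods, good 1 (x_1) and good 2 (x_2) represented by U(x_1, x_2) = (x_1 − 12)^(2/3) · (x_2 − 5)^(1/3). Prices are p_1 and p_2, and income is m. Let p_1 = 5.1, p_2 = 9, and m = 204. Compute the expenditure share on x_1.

share on x_1 = 0.6196

This is Cobb-Douglas in (x_1−12, x_2−5): tangency gives 2/3·p_2·(x_2−5) = 1/3·p_1·(x_1−12).
After buying the subsistence bundle (12, 5), a share 2/3 of the remaining income goes to x_1: x_1* = 12 + 2/3·(m − 12p_1 − 5p_2)/p_1.
Discretionary income = 204 − 12·5.1 − 5·9 = 97.8; x_1* = 12 + 2/3·97.8/5.1 = 24.7843; x_2* = 5 + 1/3·97.8/9 = 8.6222.
Expenditure on x_1: 5.1·24.7843 = 126.4; share = 0.6196.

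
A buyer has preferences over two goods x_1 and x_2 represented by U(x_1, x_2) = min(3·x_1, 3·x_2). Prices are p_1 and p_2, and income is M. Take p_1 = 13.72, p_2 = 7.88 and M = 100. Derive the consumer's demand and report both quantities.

Leontief preferences: the optimum is at the kink where x_1/3 = x_2/3, i.e. x_2 = x_1.
Budget: p_1·x_1 + p_2·x_1 = M, so (3·p_1 + 3·p_2)·x_1 = 3·M.
Demand: x_1*(p_1,p_2,M) = 3·M/(3·p_1 + 3·p_2), x_2* = 3·M/(3·p_1 + 3·p_2).
Here 3·13.72 + 3·7.88 = 64.8, giving x_1* = 4.6296 and x_2* = 4.6296.

x_1* = 4.6296, x_2* = 4.6296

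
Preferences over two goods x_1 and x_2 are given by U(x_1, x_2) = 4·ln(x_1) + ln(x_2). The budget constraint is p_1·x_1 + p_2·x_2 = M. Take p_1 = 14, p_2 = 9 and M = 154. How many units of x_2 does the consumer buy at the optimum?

x_2* = 3.4222

MU_x_1/MU_x_2 = (4·x_2)/(x_1); tangency sets this equal to p_1/p_2.
So 4·p_2·x_2 = p_1·x_1; combined with the budget, a share 0.8 of income goes to x_1.
Demand: x_1*(p_1,p_2,M) = 0.8·M/p_1 and x_2* = 0.2·M/p_2.
At p_1=14, p_2=9, M=154: x_2* = 0.2·154/9 = 3.4222.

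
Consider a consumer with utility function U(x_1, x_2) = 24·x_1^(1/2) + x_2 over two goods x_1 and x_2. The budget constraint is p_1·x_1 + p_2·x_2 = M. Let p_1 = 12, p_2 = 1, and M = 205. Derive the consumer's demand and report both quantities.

Set MRS = p_1/p_2: 12·x_1^(−1/2) = p_1/p_2.
Thus x_1* = (12·p_2/p_1)² — independent of M — with the rest of income spent on x_2.
Plugging in: x_1* = (12·1/12)² = 1, x_2* = 193.

x_1* = 1, x_2* = 193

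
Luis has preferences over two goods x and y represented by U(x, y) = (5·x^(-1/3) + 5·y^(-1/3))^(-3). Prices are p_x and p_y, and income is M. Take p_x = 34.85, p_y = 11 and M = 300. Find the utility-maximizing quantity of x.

From the CES first-order condition, (y/x)^(4/3) = p_x/p_y.
Solve for the ratio: y/x = [p_x/p_y]^(0.75).
With the ratio pinned down, the budget gives x* = M/(p_x + p_y·(y/x)) and y* = (y/x)·x*.
Numerically y/x = 2.374694, so x* = 300/(34.85 + 11·2.374694) = 4.9203.

x* = 4.9203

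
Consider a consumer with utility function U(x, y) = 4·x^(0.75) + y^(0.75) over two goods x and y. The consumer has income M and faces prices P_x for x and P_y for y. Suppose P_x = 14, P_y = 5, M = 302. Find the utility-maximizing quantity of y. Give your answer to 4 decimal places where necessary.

With the ratio pinned down, the budget gives x* = M/(P_x + P_y·(y/x)) and y* = (y/x)·x*.
Numerically y/x = 0.2401, so x* = 302/(14 + 5·0.2401) = 19.8678 and y* = 0.2401·19.8678 = 4.7703.

y* = 4.7703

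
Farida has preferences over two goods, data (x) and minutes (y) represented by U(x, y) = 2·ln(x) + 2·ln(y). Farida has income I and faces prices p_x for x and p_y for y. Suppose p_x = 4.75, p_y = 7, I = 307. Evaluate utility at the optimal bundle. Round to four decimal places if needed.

Tangency: MRS = y/x = p_x/p_y.
Rearranging, p_y·y = p_x·x. Substituting into the budget gives p_x·x·(1 + 1) = I.
Demand: x*(p_x,p_y,I) = 0.5·I/p_x and y* = 0.5·I/p_y.
At p_x=4.75, p_y=7, I=307: x* = 0.5·307/4.75 = 32.3158, y* = 21.9286.
Utility at the optimum: U(32.3158, 21.9286) = 13.1267.

V = 13.1267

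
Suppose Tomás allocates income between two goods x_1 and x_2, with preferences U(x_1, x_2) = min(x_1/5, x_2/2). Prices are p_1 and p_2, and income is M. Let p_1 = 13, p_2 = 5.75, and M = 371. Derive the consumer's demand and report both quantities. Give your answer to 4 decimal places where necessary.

x_1* = 24.2484, x_2* = 9.6993

With perfect complements, no substitution: consume in ratio x_1:x_2 = 5:2.
Budget: p_1·x_1 + p_2·(2/5)·x_1 = M, so (5·p_1 + 2·p_2)·x_1 = 5·M.
Demand: x_1*(p_1,p_2,M) = 5·M/(5·p_1 + 2·p_2), x_2* = 2·M/(5·p_1 + 2·p_2).
Here 5·13 + 2·5.75 = 76.5, giving x_1* = 24.2484 and x_2* = 9.6993.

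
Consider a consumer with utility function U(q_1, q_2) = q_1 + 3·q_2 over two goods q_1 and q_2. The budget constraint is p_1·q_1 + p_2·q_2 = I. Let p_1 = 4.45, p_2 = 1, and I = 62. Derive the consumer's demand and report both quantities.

Numerically: q_1* = 0, q_2* = 62.

q_1* = 0, q_2* = 62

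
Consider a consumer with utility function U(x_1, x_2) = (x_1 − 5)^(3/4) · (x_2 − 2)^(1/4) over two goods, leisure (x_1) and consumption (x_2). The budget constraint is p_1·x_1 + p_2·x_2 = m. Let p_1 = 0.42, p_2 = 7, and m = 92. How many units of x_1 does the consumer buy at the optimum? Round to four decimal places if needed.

x_1* = 140.5357

This is Cobb-Douglas in (x_1−5, x_2−2): tangency gives 0.75·p_2·(x_2−2) = 0.25·p_1·(x_1−5).
After buying the subsistence bundle (5, 2), a share 0.75 of the remaining income goes to x_1: x_1* = 5 + 0.75·(m − 5p_1 − 2p_2)/p_1.
Discretionary income = 92 − 5·0.42 − 2·7 = 75.9; x_1* = 5 + 0.75·75.9/0.42 = 140.5357.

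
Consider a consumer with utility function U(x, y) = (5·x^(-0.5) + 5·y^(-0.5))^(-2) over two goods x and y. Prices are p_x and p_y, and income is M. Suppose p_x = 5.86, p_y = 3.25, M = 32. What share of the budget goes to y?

share on y = 0.451

From the CES first-order condition, (y/x)^(1.5) = p_x/p_y.
Hence y/x = (p_x/p_y)^(1/(1.5)), i.e. raised to the 2/3 power.
With the ratio pinned down, the budget gives x* = M/(p_x + p_y·(y/x)) and y* = (y/x)·x*.
Numerically y/x = 1.481413, so x* = 32/(5.86 + 3.25·1.481413) = 2.9978 and y* = 1.481413·2.9978 = 4.4409.
Expenditure on y: 3.25·4.4409 = 14.4331; share = 0.451.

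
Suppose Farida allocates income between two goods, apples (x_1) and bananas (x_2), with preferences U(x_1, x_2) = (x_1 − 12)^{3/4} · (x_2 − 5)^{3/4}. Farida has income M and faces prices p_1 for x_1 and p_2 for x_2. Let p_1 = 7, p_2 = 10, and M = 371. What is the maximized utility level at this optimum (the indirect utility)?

V = 53.3033

Let x_1' = x_1−12, x_2' = x_2−5. MRS = x_2'/x_1' = p_1/p_2.
Substituting into the budget: x_1* = 12 + 0.5·(M − 12·p_1 − 5·p_2)/p_1, and x_2* = 5 + 0.5·(…)/p_2.
Discretionary income = 371 − 12·7 − 5·10 = 237; x_1* = 12 + 0.5·237/7 = 28.9286; x_2* = 5 + 0.5·237/10 = 16.85.
Utility at the optimum: U(28.9286, 16.85) = 53.3033.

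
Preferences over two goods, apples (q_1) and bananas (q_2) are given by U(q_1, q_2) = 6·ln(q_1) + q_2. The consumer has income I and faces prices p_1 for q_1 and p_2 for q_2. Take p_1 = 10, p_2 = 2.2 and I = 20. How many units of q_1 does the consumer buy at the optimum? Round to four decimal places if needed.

MU_q_1 = 6/q_1, MU_q_2 = 1. Tangency: 6/q_1 = p_1/p_2.
So q_1*(p_1,p_2) = 6·p_2/p_1, independent of income; and q_2* = (I − 6·p_2)/p_2.
At the given prices: q_1* = 6·2.2/10 = 1.32.

q_1* = 1.32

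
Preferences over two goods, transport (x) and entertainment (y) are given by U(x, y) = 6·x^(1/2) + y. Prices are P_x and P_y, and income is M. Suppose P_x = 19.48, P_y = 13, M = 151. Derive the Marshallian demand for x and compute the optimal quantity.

Utility is quasi-linear in y; the FOC for x is 3/√x = P_x/P_y.
Thus x* = (3·P_y/P_x)² — independent of M — with the rest of income spent on y.
Plugging in: x* = (3·13/19.48)² = 4.0082.

x* = 4.0082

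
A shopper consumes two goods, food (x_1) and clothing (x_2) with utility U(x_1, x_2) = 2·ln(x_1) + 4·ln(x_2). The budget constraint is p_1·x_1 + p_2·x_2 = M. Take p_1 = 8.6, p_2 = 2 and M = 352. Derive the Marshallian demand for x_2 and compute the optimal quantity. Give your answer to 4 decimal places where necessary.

x_2* = 117.3333

At p_1=8.6, p_2=2, M=352: x_2* = 2/3·352/2 = 117.3333.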